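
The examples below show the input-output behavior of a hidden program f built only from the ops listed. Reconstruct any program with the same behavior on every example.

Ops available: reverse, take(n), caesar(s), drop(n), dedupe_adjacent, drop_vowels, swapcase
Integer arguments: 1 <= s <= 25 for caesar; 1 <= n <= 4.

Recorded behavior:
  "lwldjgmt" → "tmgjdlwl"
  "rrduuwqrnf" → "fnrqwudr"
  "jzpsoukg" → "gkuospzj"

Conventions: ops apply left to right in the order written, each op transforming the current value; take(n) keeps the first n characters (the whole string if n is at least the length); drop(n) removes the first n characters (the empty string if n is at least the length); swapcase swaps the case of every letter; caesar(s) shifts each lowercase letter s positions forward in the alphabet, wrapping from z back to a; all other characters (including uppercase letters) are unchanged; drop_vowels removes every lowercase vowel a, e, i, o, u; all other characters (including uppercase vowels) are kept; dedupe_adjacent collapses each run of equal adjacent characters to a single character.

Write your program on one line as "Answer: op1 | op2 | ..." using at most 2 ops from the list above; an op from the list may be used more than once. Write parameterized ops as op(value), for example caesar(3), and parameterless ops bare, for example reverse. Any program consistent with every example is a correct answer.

dedupe_adjacent | reverse

Check, running the answer program on each example:
  "lwldjgmt" -> "lwldjgmt" -> "tmgjdlwl"
  "rrduuwqrnf" -> "rduwqrnf" -> "fnrqwudr"
  "jzpsoukg" -> "jzpsoukg" -> "gkuospzj"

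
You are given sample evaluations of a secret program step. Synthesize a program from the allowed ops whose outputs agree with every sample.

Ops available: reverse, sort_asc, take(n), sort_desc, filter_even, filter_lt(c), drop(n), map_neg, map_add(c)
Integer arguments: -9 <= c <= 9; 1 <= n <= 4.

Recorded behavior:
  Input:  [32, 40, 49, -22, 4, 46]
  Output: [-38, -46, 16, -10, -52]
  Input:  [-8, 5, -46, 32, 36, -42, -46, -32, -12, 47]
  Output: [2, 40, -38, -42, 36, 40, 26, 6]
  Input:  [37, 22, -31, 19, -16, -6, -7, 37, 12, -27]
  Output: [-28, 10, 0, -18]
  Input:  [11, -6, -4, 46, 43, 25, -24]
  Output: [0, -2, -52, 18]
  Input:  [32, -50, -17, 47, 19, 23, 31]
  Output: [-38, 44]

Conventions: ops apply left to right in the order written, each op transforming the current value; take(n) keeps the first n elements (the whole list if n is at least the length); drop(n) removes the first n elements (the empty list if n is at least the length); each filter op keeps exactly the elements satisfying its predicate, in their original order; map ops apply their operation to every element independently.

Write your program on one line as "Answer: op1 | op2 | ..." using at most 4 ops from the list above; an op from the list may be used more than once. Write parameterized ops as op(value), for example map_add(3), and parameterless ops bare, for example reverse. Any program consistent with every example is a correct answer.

filter_even | map_add(2) | map_add(4) | map_neg

Check, running the answer program on each example:
  [32, 40, 49, -22, 4, 46] -> [32, 40, -22, 4, 46] -> [34, 42, -20, 6, 48] -> [38, 46, -16, 10, 52] -> [-38, -46, 16, -10, -52]
  [-8, 5, -46, 32, 36, -42, -46, -32, -12, 47] -> [-8, -46, 32, 36, -42, -46, -32, -12] -> [-6, -44, 34, 38, -40, -44, -30, -10] -> [-2, -40, 38, 42, -36, -40, -26, -6] -> [2, 40, -38, -42, 36, 40, 26, 6]
  [37, 22, -31, 19, -16, -6, -7, 37, 12, -27] -> [22, -16, -6, 12] -> [24, -14, -4, 14] -> [28, -10, 0, 18] -> [-28, 10, 0, -18]
  [11, -6, -4, 46, 43, 25, -24] -> [-6, -4, 46, -24] -> [-4, -2, 48, -22] -> [0, 2, 52, -18] -> [0, -2, -52, 18]
  [32, -50, -17, 47, 19, 23, 31] -> [32, -50] -> [34, -48] -> [38, -44] -> [-38, 44]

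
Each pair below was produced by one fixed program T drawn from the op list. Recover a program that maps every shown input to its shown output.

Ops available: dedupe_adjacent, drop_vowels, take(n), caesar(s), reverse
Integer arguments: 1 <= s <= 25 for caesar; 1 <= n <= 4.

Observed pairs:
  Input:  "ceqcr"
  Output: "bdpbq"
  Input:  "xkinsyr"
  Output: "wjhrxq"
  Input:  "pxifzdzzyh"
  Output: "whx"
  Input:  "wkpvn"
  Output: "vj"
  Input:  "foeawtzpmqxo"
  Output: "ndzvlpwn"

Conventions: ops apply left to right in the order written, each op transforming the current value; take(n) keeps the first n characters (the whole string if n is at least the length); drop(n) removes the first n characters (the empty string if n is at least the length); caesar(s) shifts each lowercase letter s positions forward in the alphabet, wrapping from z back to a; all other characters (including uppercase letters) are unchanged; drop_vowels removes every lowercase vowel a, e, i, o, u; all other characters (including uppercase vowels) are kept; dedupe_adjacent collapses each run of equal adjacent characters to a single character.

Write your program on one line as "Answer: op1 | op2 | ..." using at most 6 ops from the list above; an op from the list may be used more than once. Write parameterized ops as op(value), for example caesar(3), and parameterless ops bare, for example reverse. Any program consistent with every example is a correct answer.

caesar(1) | reverse | drop_vowels | caesar(24) | drop_vowels | reverse

Check, running the answer program on each example:
  "ceqcr" -> "dfrds" -> "sdrfd" -> "sdrfd" -> "qbpdb" -> "qbpdb" -> "bdpbq"
  "xkinsyr" -> "yljotzs" -> "sztojly" -> "sztjly" -> "qxrhjw" -> "qxrhjw" -> "wjhrxq"
  "pxifzdzzyh" -> "qyjgaeaazi" -> "izaaeagjyq" -> "zgjyq" -> "xehwo" -> "xhw" -> "whx"
  "wkpvn" -> "xlqwo" -> "owqlx" -> "wqlx" -> "uojv" -> "jv" -> "vj"
  "foeawtzpmqxo" -> "gpfbxuaqnryp" -> "pyrnqauxbfpg" -> "pyrnqxbfpg" -> "nwplovzdne" -> "nwplvzdn" -> "ndzvlpwn"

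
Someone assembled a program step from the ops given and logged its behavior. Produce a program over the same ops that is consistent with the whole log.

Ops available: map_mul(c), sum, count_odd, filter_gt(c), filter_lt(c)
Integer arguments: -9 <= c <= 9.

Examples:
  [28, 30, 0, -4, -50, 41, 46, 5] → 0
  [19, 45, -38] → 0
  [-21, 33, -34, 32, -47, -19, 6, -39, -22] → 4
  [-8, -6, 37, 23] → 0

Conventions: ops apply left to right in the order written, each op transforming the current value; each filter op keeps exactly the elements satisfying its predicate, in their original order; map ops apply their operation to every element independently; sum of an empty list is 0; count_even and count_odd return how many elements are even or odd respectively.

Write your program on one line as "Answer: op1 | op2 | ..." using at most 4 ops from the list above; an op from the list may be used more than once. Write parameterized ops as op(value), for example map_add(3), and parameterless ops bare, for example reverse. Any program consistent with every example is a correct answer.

map_mul(3) | filter_lt(5) | map_mul(-9) | count_odd

Check, running the answer program on each example:
  [28, 30, 0, -4, -50, 41, 46, 5] -> [84, 90, 0, -12, -150, 123, 138, 15] -> [0, -12, -150] -> [0, 108, 1350] -> 0
  [19, 45, -38] -> [57, 135, -114] -> [-114] -> [1026] -> 0
  [-21, 33, -34, 32, -47, -19, 6, -39, -22] -> [-63, 99, -102, 96, -141, -57, 18, -117, -66] -> [-63, -102, -141, -57, -117, -66] -> [567, 918, 1269, 513, 1053, 594] -> 4
  [-8, -6, 37, 23] -> [-24, -18, 111, 69] -> [-24, -18] -> [216, 162] -> 0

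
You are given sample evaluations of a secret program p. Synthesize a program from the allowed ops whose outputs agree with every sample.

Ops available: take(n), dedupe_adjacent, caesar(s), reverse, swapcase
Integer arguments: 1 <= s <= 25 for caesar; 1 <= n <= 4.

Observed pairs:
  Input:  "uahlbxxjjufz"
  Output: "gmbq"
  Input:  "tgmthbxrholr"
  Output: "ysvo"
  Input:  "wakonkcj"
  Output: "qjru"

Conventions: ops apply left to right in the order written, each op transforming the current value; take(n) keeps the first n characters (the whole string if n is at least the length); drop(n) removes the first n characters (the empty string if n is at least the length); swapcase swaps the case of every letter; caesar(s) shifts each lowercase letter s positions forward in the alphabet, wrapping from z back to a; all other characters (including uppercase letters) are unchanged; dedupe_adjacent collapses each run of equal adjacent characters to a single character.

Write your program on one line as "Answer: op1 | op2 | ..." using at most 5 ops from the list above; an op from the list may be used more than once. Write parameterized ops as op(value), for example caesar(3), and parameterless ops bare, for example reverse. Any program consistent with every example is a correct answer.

caesar(11) | dedupe_adjacent | reverse | take(4) | caesar(22)

Check, running the answer program on each example:
  "uahlbxxjjufz" -> "flswmiiuufqk" -> "flswmiufqk" -> "kqfuimwslf" -> "kqfu" -> "gmbq"
  "tgmthbxrholr" -> "erxesmicszwc" -> "erxesmicszwc" -> "cwzscimsexre" -> "cwzs" -> "ysvo"
  "wakonkcj" -> "hlvzyvnu" -> "hlvzyvnu" -> "unvyzvlh" -> "unvy" -> "qjru"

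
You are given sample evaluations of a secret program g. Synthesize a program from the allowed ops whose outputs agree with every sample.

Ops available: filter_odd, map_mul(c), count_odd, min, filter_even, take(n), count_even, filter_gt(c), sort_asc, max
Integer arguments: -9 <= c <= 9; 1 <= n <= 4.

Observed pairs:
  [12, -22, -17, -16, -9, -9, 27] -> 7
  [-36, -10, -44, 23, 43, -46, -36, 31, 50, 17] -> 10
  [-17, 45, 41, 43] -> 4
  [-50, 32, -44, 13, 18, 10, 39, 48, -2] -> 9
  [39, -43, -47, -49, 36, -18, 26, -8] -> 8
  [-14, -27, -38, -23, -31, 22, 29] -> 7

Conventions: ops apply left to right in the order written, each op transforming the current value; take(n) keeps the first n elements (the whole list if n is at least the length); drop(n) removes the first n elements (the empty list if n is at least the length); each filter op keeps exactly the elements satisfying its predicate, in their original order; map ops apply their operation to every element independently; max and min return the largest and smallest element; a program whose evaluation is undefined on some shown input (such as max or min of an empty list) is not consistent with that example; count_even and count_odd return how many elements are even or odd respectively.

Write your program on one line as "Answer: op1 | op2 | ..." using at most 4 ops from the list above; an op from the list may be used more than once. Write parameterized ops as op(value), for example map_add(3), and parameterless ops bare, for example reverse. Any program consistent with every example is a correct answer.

map_mul(-5) | map_mul(-2) | map_mul(-1) | count_even

Check, running the answer program on each example:
  [12, -22, -17, -16, -9, -9, 27] -> [-60, 110, 85, 80, 45, 45, -135] -> [120, -220, -170, -160, -90, -90, 270] -> [-120, 220, 170, 160, 90, 90, -270] -> 7
  [-36, -10, -44, 23, 43, -46, -36, 31, 50, 17] -> [180, 50, 220, -115, -215, 230, 180, -155, -250, -85] -> [-360, -100, -440, 230, 430, -460, -360, 310, 500, 170] -> [360, 100, 440, -230, -430, 460, 360, -310, -500, -170] -> 10
  [-17, 45, 41, 43] -> [85, -225, -205, -215] -> [-170, 450, 410, 430] -> [170, -450, -410, -430] -> 4
  [-50, 32, -44, 13, 18, 10, 39, 48, -2] -> [250, -160, 220, -65, -90, -50, -195, -240, 10] -> [-500, 320, -440, 130, 180, 100, 390, 480, -20] -> [500, -320, 440, -130, -180, -100, -390, -480, 20] -> 9
  [39, -43, -47, -49, 36, -18, 26, -8] -> [-195, 215, 235, 245, -180, 90, -130, 40] -> [390, -430, -470, -490, 360, -180, 260, -80] -> [-390, 430, 470, 490, -360, 180, -260, 80] -> 8
  [-14, -27, -38, -23, -31, 22, 29] -> [70, 135, 190, 115, 155, -110, -145] -> [-140, -270, -380, -230, -310, 220, 290] -> [140, 270, 380, 230, 310, -220, -290] -> 7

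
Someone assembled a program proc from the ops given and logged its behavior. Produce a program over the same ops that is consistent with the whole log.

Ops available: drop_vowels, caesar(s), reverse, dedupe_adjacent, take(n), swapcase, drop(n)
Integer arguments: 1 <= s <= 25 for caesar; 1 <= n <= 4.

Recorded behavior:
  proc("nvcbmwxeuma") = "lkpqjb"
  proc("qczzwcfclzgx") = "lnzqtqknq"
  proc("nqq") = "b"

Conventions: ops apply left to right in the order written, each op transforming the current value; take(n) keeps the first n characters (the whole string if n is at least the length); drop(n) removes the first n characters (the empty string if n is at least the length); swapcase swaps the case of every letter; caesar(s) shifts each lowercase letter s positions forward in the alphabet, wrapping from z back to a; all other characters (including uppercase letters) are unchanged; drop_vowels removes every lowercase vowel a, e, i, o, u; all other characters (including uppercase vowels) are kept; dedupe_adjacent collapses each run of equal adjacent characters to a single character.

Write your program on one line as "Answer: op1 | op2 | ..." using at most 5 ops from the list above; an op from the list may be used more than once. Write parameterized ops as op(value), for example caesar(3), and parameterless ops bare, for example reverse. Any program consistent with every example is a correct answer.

dedupe_adjacent | drop_vowels | caesar(14) | reverse | drop_vowels

Check, running the answer program on each example:
  "nvcbmwxeuma" -> "nvcbmwxeuma" -> "nvcbmwxm" -> "bjqpakla" -> "alkapqjb" -> "lkpqjb"
  "qczzwcfclzgx" -> "qczwcfclzgx" -> "qczwcfclzgx" -> "eqnkqtqznul" -> "lunzqtqknqe" -> "lnzqtqknq"
  "nqq" -> "nq" -> "nq" -> "be" -> "eb" -> "b"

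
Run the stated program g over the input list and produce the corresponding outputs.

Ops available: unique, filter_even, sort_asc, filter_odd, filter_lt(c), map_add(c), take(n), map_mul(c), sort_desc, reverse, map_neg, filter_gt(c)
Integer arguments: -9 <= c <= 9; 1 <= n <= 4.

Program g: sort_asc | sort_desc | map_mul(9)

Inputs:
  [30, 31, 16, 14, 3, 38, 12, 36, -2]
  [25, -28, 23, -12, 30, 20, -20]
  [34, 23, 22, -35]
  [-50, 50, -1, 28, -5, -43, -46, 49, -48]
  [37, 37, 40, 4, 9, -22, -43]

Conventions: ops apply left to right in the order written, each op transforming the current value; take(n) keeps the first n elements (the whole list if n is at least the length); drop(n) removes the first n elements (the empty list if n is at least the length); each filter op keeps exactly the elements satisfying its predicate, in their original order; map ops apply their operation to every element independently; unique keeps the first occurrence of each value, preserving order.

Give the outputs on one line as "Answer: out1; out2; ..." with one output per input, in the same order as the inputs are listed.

[342, 324, 279, 270, 144, 126, 108, 27, -18]; [270, 225, 207, 180, -108, -180, -252]; [306, 207, 198, -315]; [450, 441, 252, -9, -45, -387, -414, -432, -450]; [360, 333, 333, 81, 36, -198, -387]

Execution, op by op:
  [30, 31, 16, 14, 3, 38, 12, 36, -2] -> [-2, 3, 12, 14, 16, 30, 31, 36, 38] -> [38, 36, 31, 30, 16, 14, 12, 3, -2] -> [342, 324, 279, 270, 144, 126, 108, 27, -18]
  [25, -28, 23, -12, 30, 20, -20] -> [-28, -20, -12, 20, 23, 25, 30] -> [30, 25, 23, 20, -12, -20, -28] -> [270, 225, 207, 180, -108, -180, -252]
  [34, 23, 22, -35] -> [-35, 22, 23, 34] -> [34, 23, 22, -35] -> [306, 207, 198, -315]
  [-50, 50, -1, 28, -5, -43, -46, 49, -48] -> [-50, -48, -46, -43, -5, -1, 28, 49, 50] -> [50, 49, 28, -1, -5, -43, -46, -48, -50] -> [450, 441, 252, -9, -45, -387, -414, -432, -450]
  [37, 37, 40, 4, 9, -22, -43] -> [-43, -22, 4, 9, 37, 37, 40] -> [40, 37, 37, 9, 4, -22, -43] -> [360, 333, 333, 81, 36, -198, -387]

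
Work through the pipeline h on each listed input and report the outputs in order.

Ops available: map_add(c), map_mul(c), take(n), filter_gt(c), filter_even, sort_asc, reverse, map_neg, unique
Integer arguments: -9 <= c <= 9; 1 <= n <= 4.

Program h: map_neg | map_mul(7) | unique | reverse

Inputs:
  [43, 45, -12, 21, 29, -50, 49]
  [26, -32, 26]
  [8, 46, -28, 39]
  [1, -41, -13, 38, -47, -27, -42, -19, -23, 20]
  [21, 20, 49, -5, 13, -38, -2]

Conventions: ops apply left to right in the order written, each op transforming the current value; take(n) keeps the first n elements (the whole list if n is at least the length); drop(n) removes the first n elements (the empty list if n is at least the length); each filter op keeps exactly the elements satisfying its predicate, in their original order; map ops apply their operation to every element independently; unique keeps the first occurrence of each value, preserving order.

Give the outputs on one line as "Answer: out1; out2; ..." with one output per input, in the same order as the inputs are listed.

Execution, op by op:
  [43, 45, -12, 21, 29, -50, 49] -> [-43, -45, 12, -21, -29, 50, -49] -> [-301, -315, 84, -147, -203, 350, -343] -> [-301, -315, 84, -147, -203, 350, -343] -> [-343, 350, -203, -147, 84, -315, -301]
  [26, -32, 26] -> [-26, 32, -26] -> [-182, 224, -182] -> [-182, 224] -> [224, -182]
  [8, 46, -28, 39] -> [-8, -46, 28, -39] -> [-56, -322, 196, -273] -> [-56, -322, 196, -273] -> [-273, 196, -322, -56]
  [1, -41, -13, 38, -47, -27, -42, -19, -23, 20] -> [-1, 41, 13, -38, 47, 27, 42, 19, 23, -20] -> [-7, 287, 91, -266, 329, 189, 294, 133, 161, -140] -> [-7, 287, 91, -266, 329, 189, 294, 133, 161, -140] -> [-140, 161, 133, 294, 189, 329, -266, 91, 287, -7]
  [21, 20, 49, -5, 13, -38, -2] -> [-21, -20, -49, 5, -13, 38, 2] -> [-147, -140, -343, 35, -91, 266, 14] -> [-147, -140, -343, 35, -91, 266, 14] -> [14, 266, -91, 35, -343, -140, -147]

[-343, 350, -203, -147, 84, -315, -301]; [224, -182]; [-273, 196, -322, -56]; [-140, 161, 133, 294, 189, 329, -266, 91, 287, -7]; [14, 266, -91, 35, -343, -140, -147]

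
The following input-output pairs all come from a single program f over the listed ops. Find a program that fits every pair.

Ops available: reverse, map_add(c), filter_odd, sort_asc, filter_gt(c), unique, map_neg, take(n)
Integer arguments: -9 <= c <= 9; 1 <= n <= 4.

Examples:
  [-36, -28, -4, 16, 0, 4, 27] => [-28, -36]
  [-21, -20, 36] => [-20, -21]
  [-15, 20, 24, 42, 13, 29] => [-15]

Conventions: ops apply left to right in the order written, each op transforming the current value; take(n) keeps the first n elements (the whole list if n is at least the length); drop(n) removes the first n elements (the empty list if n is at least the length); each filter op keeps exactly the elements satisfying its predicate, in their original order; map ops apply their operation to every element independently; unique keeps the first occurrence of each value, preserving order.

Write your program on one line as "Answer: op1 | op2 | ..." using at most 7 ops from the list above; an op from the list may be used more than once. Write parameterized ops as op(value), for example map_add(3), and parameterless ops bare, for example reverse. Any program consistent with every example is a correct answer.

sort_asc | map_neg | take(2) | reverse | filter_gt(-7) | map_neg

Check, running the answer program on each example:
  [-36, -28, -4, 16, 0, 4, 27] -> [-36, -28, -4, 0, 4, 16, 27] -> [36, 28, 4, 0, -4, -16, -27] -> [36, 28] -> [28, 36] -> [28, 36] -> [-28, -36]
  [-21, -20, 36] -> [-21, -20, 36] -> [21, 20, -36] -> [21, 20] -> [20, 21] -> [20, 21] -> [-20, -21]
  [-15, 20, 24, 42, 13, 29] -> [-15, 13, 20, 24, 29, 42] -> [15, -13, -20, -24, -29, -42] -> [15, -13] -> [-13, 15] -> [15] -> [-15]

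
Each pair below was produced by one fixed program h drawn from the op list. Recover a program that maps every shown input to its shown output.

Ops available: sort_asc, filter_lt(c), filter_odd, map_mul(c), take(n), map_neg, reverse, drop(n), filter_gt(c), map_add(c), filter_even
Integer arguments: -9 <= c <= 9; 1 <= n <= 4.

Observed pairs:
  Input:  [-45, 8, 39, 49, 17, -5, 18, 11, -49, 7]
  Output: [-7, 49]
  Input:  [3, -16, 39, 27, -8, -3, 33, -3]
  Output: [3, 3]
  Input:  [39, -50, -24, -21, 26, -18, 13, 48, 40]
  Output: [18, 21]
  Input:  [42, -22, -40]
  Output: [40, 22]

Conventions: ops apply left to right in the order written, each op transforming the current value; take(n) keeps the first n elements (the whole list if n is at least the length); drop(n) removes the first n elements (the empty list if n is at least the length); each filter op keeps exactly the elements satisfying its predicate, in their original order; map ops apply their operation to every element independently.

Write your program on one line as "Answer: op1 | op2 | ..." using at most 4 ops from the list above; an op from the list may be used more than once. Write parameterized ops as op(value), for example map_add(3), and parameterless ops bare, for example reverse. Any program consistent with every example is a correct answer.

map_neg | filter_gt(-8) | reverse | take(2)

Check, running the answer program on each example:
  [-45, 8, 39, 49, 17, -5, 18, 11, -49, 7] -> [45, -8, -39, -49, -17, 5, -18, -11, 49, -7] -> [45, 5, 49, -7] -> [-7, 49, 5, 45] -> [-7, 49]
  [3, -16, 39, 27, -8, -3, 33, -3] -> [-3, 16, -39, -27, 8, 3, -33, 3] -> [-3, 16, 8, 3, 3] -> [3, 3, 8, 16, -3] -> [3, 3]
  [39, -50, -24, -21, 26, -18, 13, 48, 40] -> [-39, 50, 24, 21, -26, 18, -13, -48, -40] -> [50, 24, 21, 18] -> [18, 21, 24, 50] -> [18, 21]
  [42, -22, -40] -> [-42, 22, 40] -> [22, 40] -> [40, 22] -> [40, 22]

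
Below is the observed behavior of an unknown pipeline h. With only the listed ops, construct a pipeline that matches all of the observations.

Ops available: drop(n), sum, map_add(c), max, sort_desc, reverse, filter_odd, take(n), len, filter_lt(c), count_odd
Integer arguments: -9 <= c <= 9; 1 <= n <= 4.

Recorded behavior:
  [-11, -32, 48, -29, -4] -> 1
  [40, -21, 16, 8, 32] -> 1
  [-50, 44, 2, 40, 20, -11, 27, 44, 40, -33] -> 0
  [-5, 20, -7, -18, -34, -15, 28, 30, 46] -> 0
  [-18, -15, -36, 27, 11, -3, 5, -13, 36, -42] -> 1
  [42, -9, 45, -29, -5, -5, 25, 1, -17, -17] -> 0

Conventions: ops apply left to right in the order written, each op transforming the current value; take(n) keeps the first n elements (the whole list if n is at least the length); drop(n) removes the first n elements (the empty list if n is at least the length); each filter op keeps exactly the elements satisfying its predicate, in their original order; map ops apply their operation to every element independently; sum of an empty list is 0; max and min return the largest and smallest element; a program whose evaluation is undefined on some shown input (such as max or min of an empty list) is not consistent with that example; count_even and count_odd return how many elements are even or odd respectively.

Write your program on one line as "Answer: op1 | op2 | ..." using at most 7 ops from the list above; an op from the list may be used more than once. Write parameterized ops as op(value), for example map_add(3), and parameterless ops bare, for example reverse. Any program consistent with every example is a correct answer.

filter_odd | map_add(7) | take(2) | filter_lt(-4) | map_add(-2) | len

Check, running the answer program on each example:
  [-11, -32, 48, -29, -4] -> [-11, -29] -> [-4, -22] -> [-4, -22] -> [-22] -> [-24] -> 1
  [40, -21, 16, 8, 32] -> [-21] -> [-14] -> [-14] -> [-14] -> [-16] -> 1
  [-50, 44, 2, 40, 20, -11, 27, 44, 40, -33] -> [-11, 27, -33] -> [-4, 34, -26] -> [-4, 34] -> [] -> [] -> 0
  [-5, 20, -7, -18, -34, -15, 28, 30, 46] -> [-5, -7, -15] -> [2, 0, -8] -> [2, 0] -> [] -> [] -> 0
  [-18, -15, -36, 27, 11, -3, 5, -13, 36, -42] -> [-15, 27, 11, -3, 5, -13] -> [-8, 34, 18, 4, 12, -6] -> [-8, 34] -> [-8] -> [-10] -> 1
  [42, -9, 45, -29, -5, -5, 25, 1, -17, -17] -> [-9, 45, -29, -5, -5, 25, 1, -17, -17] -> [-2, 52, -22, 2, 2, 32, 8, -10, -10] -> [-2, 52] -> [] -> [] -> 0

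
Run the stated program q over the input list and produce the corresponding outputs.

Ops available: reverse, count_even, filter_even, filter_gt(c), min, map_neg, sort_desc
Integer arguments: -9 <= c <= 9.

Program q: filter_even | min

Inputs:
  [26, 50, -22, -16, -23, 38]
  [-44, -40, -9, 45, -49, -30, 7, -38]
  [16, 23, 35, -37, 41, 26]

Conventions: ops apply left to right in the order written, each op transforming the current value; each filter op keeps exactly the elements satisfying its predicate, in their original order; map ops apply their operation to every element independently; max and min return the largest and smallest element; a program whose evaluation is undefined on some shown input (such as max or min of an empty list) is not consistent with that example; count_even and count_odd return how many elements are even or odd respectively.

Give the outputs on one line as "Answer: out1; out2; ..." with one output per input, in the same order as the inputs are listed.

Execution, op by op:
  [26, 50, -22, -16, -23, 38] -> [26, 50, -22, -16, 38] -> -22
  [-44, -40, -9, 45, -49, -30, 7, -38] -> [-44, -40, -30, -38] -> -44
  [16, 23, 35, -37, 41, 26] -> [16, 26] -> 16

-22; -44; 16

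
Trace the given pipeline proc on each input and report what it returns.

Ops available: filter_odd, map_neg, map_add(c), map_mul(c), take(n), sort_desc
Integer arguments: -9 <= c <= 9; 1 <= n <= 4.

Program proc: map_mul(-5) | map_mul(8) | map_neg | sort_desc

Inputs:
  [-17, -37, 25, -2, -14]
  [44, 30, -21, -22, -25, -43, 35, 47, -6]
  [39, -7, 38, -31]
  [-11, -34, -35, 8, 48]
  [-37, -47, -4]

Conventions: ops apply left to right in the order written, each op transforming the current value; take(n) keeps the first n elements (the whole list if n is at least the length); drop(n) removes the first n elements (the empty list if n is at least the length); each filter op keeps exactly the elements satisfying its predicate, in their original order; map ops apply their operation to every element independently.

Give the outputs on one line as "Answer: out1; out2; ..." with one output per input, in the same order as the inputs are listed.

Execution, op by op:
  [-17, -37, 25, -2, -14] -> [85, 185, -125, 10, 70] -> [680, 1480, -1000, 80, 560] -> [-680, -1480, 1000, -80, -560] -> [1000, -80, -560, -680, -1480]
  [44, 30, -21, -22, -25, -43, 35, 47, -6] -> [-220, -150, 105, 110, 125, 215, -175, -235, 30] -> [-1760, -1200, 840, 880, 1000, 1720, -1400, -1880, 240] -> [1760, 1200, -840, -880, -1000, -1720, 1400, 1880, -240] -> [1880, 1760, 1400, 1200, -240, -840, -880, -1000, -1720]
  [39, -7, 38, -31] -> [-195, 35, -190, 155] -> [-1560, 280, -1520, 1240] -> [1560, -280, 1520, -1240] -> [1560, 1520, -280, -1240]
  [-11, -34, -35, 8, 48] -> [55, 170, 175, -40, -240] -> [440, 1360, 1400, -320, -1920] -> [-440, -1360, -1400, 320, 1920] -> [1920, 320, -440, -1360, -1400]
  [-37, -47, -4] -> [185, 235, 20] -> [1480, 1880, 160] -> [-1480, -1880, -160] -> [-160, -1480, -1880]

[1000, -80, -560, -680, -1480]; [1880, 1760, 1400, 1200, -240, -840, -880, -1000, -1720]; [1560, 1520, -280, -1240]; [1920, 320, -440, -1360, -1400]; [-160, -1480, -1880]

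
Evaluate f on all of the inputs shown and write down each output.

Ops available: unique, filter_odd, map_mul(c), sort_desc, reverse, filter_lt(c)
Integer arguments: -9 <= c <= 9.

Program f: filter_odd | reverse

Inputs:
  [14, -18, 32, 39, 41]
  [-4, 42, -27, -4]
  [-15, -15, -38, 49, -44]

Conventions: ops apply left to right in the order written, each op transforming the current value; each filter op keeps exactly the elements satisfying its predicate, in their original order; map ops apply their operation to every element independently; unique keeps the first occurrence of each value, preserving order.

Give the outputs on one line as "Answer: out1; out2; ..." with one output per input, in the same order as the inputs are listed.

Execution, op by op:
  [14, -18, 32, 39, 41] -> [39, 41] -> [41, 39]
  [-4, 42, -27, -4] -> [-27] -> [-27]
  [-15, -15, -38, 49, -44] -> [-15, -15, 49] -> [49, -15, -15]

[41, 39]; [-27]; [49, -15, -15]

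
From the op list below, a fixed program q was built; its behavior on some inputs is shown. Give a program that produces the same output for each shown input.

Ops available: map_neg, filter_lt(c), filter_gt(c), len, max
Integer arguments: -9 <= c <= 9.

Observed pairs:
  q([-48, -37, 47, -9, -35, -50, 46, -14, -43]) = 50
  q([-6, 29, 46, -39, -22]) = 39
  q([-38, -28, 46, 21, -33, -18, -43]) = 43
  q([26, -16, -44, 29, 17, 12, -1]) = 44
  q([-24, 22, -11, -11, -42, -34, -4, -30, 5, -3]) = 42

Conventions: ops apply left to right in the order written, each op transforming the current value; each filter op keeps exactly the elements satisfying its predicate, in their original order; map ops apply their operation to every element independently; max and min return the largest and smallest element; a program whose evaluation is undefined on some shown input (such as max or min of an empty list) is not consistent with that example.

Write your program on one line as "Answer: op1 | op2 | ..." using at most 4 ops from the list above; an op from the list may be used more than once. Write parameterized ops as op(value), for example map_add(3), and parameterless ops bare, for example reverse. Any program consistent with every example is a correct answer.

filter_lt(3) | map_neg | max

Check, running the answer program on each example:
  [-48, -37, 47, -9, -35, -50, 46, -14, -43] -> [-48, -37, -9, -35, -50, -14, -43] -> [48, 37, 9, 35, 50, 14, 43] -> 50
  [-6, 29, 46, -39, -22] -> [-6, -39, -22] -> [6, 39, 22] -> 39
  [-38, -28, 46, 21, -33, -18, -43] -> [-38, -28, -33, -18, -43] -> [38, 28, 33, 18, 43] -> 43
  [26, -16, -44, 29, 17, 12, -1] -> [-16, -44, -1] -> [16, 44, 1] -> 44
  [-24, 22, -11, -11, -42, -34, -4, -30, 5, -3] -> [-24, -11, -11, -42, -34, -4, -30, -3] -> [24, 11, 11, 42, 34, 4, 30, 3] -> 42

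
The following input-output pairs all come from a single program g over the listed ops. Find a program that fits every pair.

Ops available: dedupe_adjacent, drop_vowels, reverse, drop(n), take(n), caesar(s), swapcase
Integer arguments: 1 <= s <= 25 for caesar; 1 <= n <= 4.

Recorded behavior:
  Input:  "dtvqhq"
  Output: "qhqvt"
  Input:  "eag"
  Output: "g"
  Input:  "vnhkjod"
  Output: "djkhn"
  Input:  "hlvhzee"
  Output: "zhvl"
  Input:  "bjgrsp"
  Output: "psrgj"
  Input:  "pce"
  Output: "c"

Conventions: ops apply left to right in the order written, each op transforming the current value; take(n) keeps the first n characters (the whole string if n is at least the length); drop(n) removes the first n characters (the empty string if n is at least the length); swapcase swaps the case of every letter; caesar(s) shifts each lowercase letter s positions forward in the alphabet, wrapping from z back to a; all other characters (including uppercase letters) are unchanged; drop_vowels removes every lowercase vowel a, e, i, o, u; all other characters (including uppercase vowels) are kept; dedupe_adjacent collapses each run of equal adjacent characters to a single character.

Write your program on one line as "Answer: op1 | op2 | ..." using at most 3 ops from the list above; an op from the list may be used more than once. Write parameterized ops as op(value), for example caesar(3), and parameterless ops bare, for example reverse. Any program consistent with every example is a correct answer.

drop(1) | drop_vowels | reverse

Check, running the answer program on each example:
  "dtvqhq" -> "tvqhq" -> "tvqhq" -> "qhqvt"
  "eag" -> "ag" -> "g" -> "g"
  "vnhkjod" -> "nhkjod" -> "nhkjd" -> "djkhn"
  "hlvhzee" -> "lvhzee" -> "lvhz" -> "zhvl"
  "bjgrsp" -> "jgrsp" -> "jgrsp" -> "psrgj"
  "pce" -> "ce" -> "c" -> "c"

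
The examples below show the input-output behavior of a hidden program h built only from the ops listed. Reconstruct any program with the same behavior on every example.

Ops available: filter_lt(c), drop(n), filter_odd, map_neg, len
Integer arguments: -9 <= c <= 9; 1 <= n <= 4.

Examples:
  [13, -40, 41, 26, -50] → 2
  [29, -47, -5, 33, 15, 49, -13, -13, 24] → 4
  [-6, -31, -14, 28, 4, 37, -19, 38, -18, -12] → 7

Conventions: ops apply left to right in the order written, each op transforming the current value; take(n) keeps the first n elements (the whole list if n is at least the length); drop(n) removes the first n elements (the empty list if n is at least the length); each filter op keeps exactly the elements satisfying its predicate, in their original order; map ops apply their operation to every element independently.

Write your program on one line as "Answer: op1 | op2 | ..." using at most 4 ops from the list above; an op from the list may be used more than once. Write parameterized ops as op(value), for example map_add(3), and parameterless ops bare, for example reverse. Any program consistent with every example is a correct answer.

filter_lt(5) | map_neg | len

Check, running the answer program on each example:
  [13, -40, 41, 26, -50] -> [-40, -50] -> [40, 50] -> 2
  [29, -47, -5, 33, 15, 49, -13, -13, 24] -> [-47, -5, -13, -13] -> [47, 5, 13, 13] -> 4
  [-6, -31, -14, 28, 4, 37, -19, 38, -18, -12] -> [-6, -31, -14, 4, -19, -18, -12] -> [6, 31, 14, -4, 19, 18, 12] -> 7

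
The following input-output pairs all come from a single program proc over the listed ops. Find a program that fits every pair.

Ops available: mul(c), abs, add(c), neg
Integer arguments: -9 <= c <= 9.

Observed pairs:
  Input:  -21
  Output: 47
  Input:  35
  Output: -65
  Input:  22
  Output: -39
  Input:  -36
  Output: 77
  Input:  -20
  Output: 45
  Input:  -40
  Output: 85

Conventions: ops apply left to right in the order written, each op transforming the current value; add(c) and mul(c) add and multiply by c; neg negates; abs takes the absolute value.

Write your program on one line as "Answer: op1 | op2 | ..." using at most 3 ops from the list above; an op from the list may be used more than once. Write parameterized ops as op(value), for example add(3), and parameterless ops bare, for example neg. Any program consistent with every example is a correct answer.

mul(-2) | add(-1) | add(6)

Check, running the answer program on each example:
  -21 -> 42 -> 41 -> 47
  35 -> -70 -> -71 -> -65
  22 -> -44 -> -45 -> -39
  -36 -> 72 -> 71 -> 77
  -20 -> 40 -> 39 -> 45
  -40 -> 80 -> 79 -> 85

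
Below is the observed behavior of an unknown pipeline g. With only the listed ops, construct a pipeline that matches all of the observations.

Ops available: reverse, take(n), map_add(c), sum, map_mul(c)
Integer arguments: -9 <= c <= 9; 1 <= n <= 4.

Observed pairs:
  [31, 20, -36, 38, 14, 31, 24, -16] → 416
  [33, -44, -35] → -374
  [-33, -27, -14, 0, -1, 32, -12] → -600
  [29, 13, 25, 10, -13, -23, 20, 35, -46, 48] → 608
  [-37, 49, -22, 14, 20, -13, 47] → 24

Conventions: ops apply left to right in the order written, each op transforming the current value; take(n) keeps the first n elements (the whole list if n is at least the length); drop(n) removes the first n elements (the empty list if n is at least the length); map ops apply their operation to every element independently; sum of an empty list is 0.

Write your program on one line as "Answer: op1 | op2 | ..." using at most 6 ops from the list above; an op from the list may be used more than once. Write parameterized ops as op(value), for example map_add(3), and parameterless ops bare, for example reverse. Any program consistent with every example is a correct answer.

map_mul(-2) | take(4) | map_mul(-4) | reverse | map_add(-2) | sum

Check, running the answer program on each example:
  [31, 20, -36, 38, 14, 31, 24, -16] -> [-62, -40, 72, -76, -28, -62, -48, 32] -> [-62, -40, 72, -76] -> [248, 160, -288, 304] -> [304, -288, 160, 248] -> [302, -290, 158, 246] -> 416
  [33, -44, -35] -> [-66, 88, 70] -> [-66, 88, 70] -> [264, -352, -280] -> [-280, -352, 264] -> [-282, -354, 262] -> -374
  [-33, -27, -14, 0, -1, 32, -12] -> [66, 54, 28, 0, 2, -64, 24] -> [66, 54, 28, 0] -> [-264, -216, -112, 0] -> [0, -112, -216, -264] -> [-2, -114, -218, -266] -> -600
  [29, 13, 25, 10, -13, -23, 20, 35, -46, 48] -> [-58, -26, -50, -20, 26, 46, -40, -70, 92, -96] -> [-58, -26, -50, -20] -> [232, 104, 200, 80] -> [80, 200, 104, 232] -> [78, 198, 102, 230] -> 608
  [-37, 49, -22, 14, 20, -13, 47] -> [74, -98, 44, -28, -40, 26, -94] -> [74, -98, 44, -28] -> [-296, 392, -176, 112] -> [112, -176, 392, -296] -> [110, -178, 390, -298] -> 24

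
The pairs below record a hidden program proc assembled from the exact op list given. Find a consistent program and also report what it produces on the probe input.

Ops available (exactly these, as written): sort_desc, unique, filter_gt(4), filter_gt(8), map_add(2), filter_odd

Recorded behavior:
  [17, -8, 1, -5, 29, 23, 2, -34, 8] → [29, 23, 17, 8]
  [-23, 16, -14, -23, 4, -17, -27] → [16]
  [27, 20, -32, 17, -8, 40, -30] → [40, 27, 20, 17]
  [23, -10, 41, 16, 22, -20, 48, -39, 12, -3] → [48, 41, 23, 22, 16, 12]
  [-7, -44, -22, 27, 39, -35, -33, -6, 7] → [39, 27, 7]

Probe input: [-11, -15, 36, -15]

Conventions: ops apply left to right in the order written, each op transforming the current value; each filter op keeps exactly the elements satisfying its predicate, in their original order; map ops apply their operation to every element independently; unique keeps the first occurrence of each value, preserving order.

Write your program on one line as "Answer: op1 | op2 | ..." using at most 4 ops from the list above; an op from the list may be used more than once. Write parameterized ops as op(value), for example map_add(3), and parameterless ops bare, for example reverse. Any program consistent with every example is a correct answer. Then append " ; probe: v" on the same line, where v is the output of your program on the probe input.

sort_desc | unique | filter_gt(4) ; probe: [36]

Check, running the answer program on each example:
  [17, -8, 1, -5, 29, 23, 2, -34, 8] -> [29, 23, 17, 8, 2, 1, -5, -8, -34] -> [29, 23, 17, 8, 2, 1, -5, -8, -34] -> [29, 23, 17, 8]
  [-23, 16, -14, -23, 4, -17, -27] -> [16, 4, -14, -17, -23, -23, -27] -> [16, 4, -14, -17, -23, -27] -> [16]
  [27, 20, -32, 17, -8, 40, -30] -> [40, 27, 20, 17, -8, -30, -32] -> [40, 27, 20, 17, -8, -30, -32] -> [40, 27, 20, 17]
  [23, -10, 41, 16, 22, -20, 48, -39, 12, -3] -> [48, 41, 23, 22, 16, 12, -3, -10, -20, -39] -> [48, 41, 23, 22, 16, 12, -3, -10, -20, -39] -> [48, 41, 23, 22, 16, 12]
  [-7, -44, -22, 27, 39, -35, -33, -6, 7] -> [39, 27, 7, -6, -7, -22, -33, -35, -44] -> [39, 27, 7, -6, -7, -22, -33, -35, -44] -> [39, 27, 7]
  probe: [-11, -15, 36, -15] -> [36, -11, -15, -15] -> [36, -11, -15] -> [36]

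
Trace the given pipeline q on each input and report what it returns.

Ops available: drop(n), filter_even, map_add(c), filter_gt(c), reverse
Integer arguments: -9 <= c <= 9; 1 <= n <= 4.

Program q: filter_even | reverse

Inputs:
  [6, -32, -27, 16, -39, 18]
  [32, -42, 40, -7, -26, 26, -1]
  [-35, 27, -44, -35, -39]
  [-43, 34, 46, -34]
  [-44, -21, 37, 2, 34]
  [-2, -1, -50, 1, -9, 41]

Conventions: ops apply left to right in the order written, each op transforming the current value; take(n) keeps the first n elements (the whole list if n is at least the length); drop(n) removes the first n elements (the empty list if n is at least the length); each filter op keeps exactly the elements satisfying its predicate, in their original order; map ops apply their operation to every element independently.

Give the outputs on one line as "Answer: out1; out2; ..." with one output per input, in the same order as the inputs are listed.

[18, 16, -32, 6]; [26, -26, 40, -42, 32]; [-44]; [-34, 46, 34]; [34, 2, -44]; [-50, -2]

Execution, op by op:
  [6, -32, -27, 16, -39, 18] -> [6, -32, 16, 18] -> [18, 16, -32, 6]
  [32, -42, 40, -7, -26, 26, -1] -> [32, -42, 40, -26, 26] -> [26, -26, 40, -42, 32]
  [-35, 27, -44, -35, -39] -> [-44] -> [-44]
  [-43, 34, 46, -34] -> [34, 46, -34] -> [-34, 46, 34]
  [-44, -21, 37, 2, 34] -> [-44, 2, 34] -> [34, 2, -44]
  [-2, -1, -50, 1, -9, 41] -> [-2, -50] -> [-50, -2]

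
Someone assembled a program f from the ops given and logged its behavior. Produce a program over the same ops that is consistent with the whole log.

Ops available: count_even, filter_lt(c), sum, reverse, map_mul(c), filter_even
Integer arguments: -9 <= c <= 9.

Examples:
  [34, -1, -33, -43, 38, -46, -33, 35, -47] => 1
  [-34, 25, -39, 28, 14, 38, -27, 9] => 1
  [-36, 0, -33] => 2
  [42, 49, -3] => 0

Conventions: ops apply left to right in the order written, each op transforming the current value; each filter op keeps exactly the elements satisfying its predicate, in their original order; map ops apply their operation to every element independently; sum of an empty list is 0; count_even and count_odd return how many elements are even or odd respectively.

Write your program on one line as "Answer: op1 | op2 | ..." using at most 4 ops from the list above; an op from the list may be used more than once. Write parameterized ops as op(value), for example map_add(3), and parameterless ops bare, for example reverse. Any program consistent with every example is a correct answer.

filter_lt(4) | filter_even | count_even

Check, running the answer program on each example:
  [34, -1, -33, -43, 38, -46, -33, 35, -47] -> [-1, -33, -43, -46, -33, -47] -> [-46] -> 1
  [-34, 25, -39, 28, 14, 38, -27, 9] -> [-34, -39, -27] -> [-34] -> 1
  [-36, 0, -33] -> [-36, 0, -33] -> [-36, 0] -> 2
  [42, 49, -3] -> [-3] -> [] -> 0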